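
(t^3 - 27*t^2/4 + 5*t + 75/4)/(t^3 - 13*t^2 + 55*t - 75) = (t + 5/4)/(t - 5)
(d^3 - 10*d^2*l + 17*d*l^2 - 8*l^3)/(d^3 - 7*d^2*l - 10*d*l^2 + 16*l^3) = (d - l)/(d + 2*l)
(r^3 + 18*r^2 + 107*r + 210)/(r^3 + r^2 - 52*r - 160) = (r^2 + 13*r + 42)/(r^2 - 4*r - 32)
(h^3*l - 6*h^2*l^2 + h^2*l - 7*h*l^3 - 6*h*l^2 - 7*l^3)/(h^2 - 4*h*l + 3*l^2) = l*(h^3 - 6*h^2*l + h^2 - 7*h*l^2 - 6*h*l - 7*l^2)/(h^2 - 4*h*l + 3*l^2)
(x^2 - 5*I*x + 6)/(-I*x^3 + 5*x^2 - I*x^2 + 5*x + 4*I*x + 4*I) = (I*x + 6)/(x^2 + x*(1 + 4*I) + 4*I)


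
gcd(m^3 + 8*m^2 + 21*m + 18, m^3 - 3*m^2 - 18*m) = m + 3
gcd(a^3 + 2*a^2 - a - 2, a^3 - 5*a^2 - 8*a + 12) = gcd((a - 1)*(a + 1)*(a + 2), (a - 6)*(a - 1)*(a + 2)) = a^2 + a - 2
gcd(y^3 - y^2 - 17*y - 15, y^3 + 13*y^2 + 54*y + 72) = y + 3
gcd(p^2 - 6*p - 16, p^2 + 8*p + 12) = p + 2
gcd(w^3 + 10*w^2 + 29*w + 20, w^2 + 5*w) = w + 5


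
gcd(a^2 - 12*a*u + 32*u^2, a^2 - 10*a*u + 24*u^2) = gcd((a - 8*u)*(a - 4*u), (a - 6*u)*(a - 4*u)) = -a + 4*u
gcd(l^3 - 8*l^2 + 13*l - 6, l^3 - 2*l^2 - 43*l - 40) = 1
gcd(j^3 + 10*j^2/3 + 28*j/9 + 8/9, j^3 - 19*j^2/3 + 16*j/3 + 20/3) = j + 2/3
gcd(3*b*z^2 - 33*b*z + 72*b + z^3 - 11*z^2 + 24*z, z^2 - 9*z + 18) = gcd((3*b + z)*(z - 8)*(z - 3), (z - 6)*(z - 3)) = z - 3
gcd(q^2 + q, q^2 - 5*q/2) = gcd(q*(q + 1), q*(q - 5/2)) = q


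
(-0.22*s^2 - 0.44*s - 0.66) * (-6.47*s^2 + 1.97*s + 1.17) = 1.4234*s^4 + 2.4134*s^3 + 3.146*s^2 - 1.815*s - 0.7722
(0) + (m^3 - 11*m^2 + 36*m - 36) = m^3 - 11*m^2 + 36*m - 36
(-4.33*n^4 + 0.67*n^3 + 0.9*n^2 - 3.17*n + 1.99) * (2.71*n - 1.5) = -11.7343*n^5 + 8.3107*n^4 + 1.434*n^3 - 9.9407*n^2 + 10.1479*n - 2.985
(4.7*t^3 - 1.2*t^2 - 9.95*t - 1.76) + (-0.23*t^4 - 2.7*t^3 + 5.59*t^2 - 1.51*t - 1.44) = -0.23*t^4 + 2.0*t^3 + 4.39*t^2 - 11.46*t - 3.2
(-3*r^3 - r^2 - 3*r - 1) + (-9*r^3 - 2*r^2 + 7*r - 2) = -12*r^3 - 3*r^2 + 4*r - 3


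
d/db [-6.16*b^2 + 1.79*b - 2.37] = 1.79 - 12.32*b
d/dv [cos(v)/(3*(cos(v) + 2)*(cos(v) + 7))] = (cos(v)^2 - 14)*sin(v)/(3*(cos(v) + 2)^2*(cos(v) + 7)^2)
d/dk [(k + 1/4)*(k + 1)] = 2*k + 5/4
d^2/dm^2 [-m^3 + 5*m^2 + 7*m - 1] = 10 - 6*m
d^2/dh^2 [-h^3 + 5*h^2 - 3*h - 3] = 10 - 6*h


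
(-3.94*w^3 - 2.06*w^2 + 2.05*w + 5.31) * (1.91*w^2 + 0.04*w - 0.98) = -7.5254*w^5 - 4.0922*w^4 + 7.6943*w^3 + 12.2429*w^2 - 1.7966*w - 5.2038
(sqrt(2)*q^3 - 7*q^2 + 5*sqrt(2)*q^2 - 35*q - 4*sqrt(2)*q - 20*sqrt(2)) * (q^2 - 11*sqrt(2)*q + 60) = sqrt(2)*q^5 - 29*q^4 + 5*sqrt(2)*q^4 - 145*q^3 + 133*sqrt(2)*q^3 - 332*q^2 + 665*sqrt(2)*q^2 - 1660*q - 240*sqrt(2)*q - 1200*sqrt(2)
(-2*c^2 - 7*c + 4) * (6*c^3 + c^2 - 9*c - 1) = -12*c^5 - 44*c^4 + 35*c^3 + 69*c^2 - 29*c - 4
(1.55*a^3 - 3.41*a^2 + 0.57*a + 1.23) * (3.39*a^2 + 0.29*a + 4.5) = 5.2545*a^5 - 11.1104*a^4 + 7.9184*a^3 - 11.01*a^2 + 2.9217*a + 5.535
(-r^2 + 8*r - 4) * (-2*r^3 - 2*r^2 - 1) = 2*r^5 - 14*r^4 - 8*r^3 + 9*r^2 - 8*r + 4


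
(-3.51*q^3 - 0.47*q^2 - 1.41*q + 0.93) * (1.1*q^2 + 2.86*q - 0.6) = -3.861*q^5 - 10.5556*q^4 - 0.7892*q^3 - 2.7276*q^2 + 3.5058*q - 0.558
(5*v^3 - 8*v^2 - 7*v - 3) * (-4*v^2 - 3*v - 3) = -20*v^5 + 17*v^4 + 37*v^3 + 57*v^2 + 30*v + 9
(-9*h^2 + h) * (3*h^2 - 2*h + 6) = -27*h^4 + 21*h^3 - 56*h^2 + 6*h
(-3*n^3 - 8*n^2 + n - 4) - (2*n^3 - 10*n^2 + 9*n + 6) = -5*n^3 + 2*n^2 - 8*n - 10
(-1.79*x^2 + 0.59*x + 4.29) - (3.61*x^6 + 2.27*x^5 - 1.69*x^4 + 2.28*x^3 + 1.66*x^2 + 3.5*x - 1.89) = -3.61*x^6 - 2.27*x^5 + 1.69*x^4 - 2.28*x^3 - 3.45*x^2 - 2.91*x + 6.18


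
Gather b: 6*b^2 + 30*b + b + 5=6*b^2 + 31*b + 5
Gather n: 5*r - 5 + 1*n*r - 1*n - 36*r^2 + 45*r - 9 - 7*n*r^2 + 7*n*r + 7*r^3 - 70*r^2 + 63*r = n*(-7*r^2 + 8*r - 1) + 7*r^3 - 106*r^2 + 113*r - 14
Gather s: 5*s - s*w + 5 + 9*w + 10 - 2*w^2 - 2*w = s*(5 - w) - 2*w^2 + 7*w + 15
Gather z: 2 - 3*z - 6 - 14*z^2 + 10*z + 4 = -14*z^2 + 7*z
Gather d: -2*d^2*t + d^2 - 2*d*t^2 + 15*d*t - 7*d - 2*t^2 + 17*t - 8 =d^2*(1 - 2*t) + d*(-2*t^2 + 15*t - 7) - 2*t^2 + 17*t - 8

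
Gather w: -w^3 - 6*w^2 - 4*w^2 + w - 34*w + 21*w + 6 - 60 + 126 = -w^3 - 10*w^2 - 12*w + 72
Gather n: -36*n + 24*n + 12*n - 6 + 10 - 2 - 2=0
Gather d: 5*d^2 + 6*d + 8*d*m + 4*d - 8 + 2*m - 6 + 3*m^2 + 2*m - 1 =5*d^2 + d*(8*m + 10) + 3*m^2 + 4*m - 15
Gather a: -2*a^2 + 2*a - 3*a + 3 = -2*a^2 - a + 3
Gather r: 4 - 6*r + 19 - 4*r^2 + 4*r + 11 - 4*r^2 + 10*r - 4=-8*r^2 + 8*r + 30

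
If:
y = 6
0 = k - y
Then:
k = 6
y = 6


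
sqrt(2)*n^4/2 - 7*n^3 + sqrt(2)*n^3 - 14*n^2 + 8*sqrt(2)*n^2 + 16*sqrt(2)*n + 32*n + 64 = (n - 4*sqrt(2))^2*(n + sqrt(2))*(sqrt(2)*n/2 + sqrt(2))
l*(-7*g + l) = -7*g*l + l^2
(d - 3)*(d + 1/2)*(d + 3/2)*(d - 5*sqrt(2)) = d^4 - 5*sqrt(2)*d^3 - d^3 - 21*d^2/4 + 5*sqrt(2)*d^2 - 9*d/4 + 105*sqrt(2)*d/4 + 45*sqrt(2)/4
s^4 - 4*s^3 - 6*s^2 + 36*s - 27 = (s - 3)^2*(s - 1)*(s + 3)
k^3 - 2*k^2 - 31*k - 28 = (k - 7)*(k + 1)*(k + 4)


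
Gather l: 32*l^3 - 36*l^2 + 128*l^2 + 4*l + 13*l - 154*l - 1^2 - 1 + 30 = 32*l^3 + 92*l^2 - 137*l + 28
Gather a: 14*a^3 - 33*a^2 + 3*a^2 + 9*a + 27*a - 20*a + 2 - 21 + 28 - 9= 14*a^3 - 30*a^2 + 16*a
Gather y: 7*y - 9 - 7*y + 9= 0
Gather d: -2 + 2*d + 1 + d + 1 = 3*d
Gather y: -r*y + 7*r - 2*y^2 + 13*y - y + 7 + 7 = 7*r - 2*y^2 + y*(12 - r) + 14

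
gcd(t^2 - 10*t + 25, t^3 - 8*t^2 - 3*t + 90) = t - 5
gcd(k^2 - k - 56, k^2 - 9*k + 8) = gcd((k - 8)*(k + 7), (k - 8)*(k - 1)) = k - 8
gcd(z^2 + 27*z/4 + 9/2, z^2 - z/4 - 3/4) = z + 3/4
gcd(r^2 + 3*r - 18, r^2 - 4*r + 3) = r - 3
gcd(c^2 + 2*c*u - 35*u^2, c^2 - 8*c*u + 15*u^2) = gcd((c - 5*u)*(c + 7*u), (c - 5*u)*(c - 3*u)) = -c + 5*u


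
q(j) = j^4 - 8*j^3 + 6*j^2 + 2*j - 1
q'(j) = 4*j^3 - 24*j^2 + 12*j + 2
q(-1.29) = 26.35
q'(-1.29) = -62.01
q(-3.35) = 486.34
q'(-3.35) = -457.92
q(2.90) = -69.12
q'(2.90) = -67.48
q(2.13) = -26.24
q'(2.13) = -42.67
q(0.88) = 0.55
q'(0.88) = -3.30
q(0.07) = -0.83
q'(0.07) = 2.72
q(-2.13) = 119.85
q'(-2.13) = -171.10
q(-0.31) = -0.80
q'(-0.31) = -4.15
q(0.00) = -1.00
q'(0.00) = 2.00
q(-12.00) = 35399.00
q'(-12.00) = -10510.00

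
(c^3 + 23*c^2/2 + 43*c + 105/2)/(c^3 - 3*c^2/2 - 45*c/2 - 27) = (2*c^2 + 17*c + 35)/(2*c^2 - 9*c - 18)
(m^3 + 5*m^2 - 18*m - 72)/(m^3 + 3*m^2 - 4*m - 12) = (m^2 + 2*m - 24)/(m^2 - 4)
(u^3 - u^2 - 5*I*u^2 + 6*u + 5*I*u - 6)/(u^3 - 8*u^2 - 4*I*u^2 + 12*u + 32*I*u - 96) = (u^2 + u*(-1 + I) - I)/(u^2 + 2*u*(-4 + I) - 16*I)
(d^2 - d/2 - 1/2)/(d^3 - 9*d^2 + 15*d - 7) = (d + 1/2)/(d^2 - 8*d + 7)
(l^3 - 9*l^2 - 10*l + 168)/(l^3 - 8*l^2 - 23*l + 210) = (l + 4)/(l + 5)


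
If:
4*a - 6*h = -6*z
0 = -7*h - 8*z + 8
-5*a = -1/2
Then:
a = 1/10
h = 128/225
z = 113/225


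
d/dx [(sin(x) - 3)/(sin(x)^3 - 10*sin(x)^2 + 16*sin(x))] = (-2*sin(x)^3 + 19*sin(x)^2 - 60*sin(x) + 48)*cos(x)/((sin(x) - 8)^2*(sin(x) - 2)^2*sin(x)^2)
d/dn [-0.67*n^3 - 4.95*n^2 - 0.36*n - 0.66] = -2.01*n^2 - 9.9*n - 0.36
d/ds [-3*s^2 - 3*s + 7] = -6*s - 3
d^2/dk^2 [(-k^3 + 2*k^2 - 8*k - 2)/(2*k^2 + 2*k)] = (-11*k^3 - 6*k^2 - 6*k - 2)/(k^3*(k^3 + 3*k^2 + 3*k + 1))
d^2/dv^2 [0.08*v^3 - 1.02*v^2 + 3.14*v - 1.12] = 0.48*v - 2.04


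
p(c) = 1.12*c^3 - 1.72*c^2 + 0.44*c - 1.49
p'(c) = 3.36*c^2 - 3.44*c + 0.44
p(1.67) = -0.34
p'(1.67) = 4.07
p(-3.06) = -51.03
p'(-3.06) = 42.43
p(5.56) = 140.29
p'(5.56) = 85.18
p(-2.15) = -21.52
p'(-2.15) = 23.37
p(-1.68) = -12.39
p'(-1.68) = 15.70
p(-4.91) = -177.69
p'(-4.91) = 98.33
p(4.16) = 51.21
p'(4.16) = 44.28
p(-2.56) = -32.68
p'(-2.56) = 31.27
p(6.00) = 181.15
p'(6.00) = 100.76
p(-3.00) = -48.53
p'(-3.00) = 41.00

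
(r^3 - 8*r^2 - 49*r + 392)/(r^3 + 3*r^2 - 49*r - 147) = (r - 8)/(r + 3)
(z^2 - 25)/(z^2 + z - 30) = (z + 5)/(z + 6)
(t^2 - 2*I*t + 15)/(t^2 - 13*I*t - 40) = (t + 3*I)/(t - 8*I)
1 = 1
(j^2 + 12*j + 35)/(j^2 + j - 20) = (j + 7)/(j - 4)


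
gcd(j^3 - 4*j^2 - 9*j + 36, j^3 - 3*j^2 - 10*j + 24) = j^2 - j - 12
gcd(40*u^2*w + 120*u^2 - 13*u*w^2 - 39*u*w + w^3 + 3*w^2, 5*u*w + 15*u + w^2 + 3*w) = w + 3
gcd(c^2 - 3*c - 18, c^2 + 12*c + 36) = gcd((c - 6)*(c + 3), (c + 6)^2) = 1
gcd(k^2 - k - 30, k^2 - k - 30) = k^2 - k - 30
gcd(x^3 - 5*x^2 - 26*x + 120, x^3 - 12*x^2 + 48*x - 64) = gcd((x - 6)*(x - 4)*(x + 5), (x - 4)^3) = x - 4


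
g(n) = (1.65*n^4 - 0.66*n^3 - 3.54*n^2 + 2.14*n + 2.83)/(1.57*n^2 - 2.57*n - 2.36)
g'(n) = (2.57 - 3.14*n)*(1.65*n^4 - 0.66*n^3 - 3.54*n^2 + 2.14*n + 2.83)/(1.57*n^2 - 2.57*n - 2.36)^2 + (6.6*n^3 - 1.98*n^2 - 7.08*n + 2.14)/(1.57*n^2 - 2.57*n - 2.36)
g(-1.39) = 0.22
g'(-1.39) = -1.89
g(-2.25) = 2.63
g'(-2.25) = -3.68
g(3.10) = 22.72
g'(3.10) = -1.05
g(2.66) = 28.06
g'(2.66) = -35.93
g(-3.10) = 6.49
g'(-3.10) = -5.40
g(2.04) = -14.44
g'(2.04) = -85.00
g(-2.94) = 5.65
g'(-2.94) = -5.07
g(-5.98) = 30.58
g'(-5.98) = -11.35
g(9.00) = 99.13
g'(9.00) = 20.09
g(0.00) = -1.20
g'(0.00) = 0.40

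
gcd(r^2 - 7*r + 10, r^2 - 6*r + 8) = r - 2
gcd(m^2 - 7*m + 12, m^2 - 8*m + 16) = m - 4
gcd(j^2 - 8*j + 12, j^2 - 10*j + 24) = j - 6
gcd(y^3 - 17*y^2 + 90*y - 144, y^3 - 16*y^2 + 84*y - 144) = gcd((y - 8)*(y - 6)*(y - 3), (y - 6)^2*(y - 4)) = y - 6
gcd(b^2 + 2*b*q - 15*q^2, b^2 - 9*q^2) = -b + 3*q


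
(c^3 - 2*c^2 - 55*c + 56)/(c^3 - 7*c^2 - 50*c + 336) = (c - 1)/(c - 6)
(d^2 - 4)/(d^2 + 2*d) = (d - 2)/d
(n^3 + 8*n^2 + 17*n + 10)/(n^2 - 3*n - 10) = (n^2 + 6*n + 5)/(n - 5)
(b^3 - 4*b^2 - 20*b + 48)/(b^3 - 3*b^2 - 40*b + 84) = (b^2 - 2*b - 24)/(b^2 - b - 42)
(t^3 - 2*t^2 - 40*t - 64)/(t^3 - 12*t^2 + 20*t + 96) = (t + 4)/(t - 6)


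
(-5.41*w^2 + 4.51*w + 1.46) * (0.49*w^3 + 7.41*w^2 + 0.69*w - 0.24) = -2.6509*w^5 - 37.8782*w^4 + 30.4016*w^3 + 15.2289*w^2 - 0.075*w - 0.3504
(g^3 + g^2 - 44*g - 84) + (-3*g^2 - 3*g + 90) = g^3 - 2*g^2 - 47*g + 6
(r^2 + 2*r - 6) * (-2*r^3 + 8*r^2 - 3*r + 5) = -2*r^5 + 4*r^4 + 25*r^3 - 49*r^2 + 28*r - 30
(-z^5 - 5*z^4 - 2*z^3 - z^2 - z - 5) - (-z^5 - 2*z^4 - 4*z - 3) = -3*z^4 - 2*z^3 - z^2 + 3*z - 2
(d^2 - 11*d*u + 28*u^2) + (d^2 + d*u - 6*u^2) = 2*d^2 - 10*d*u + 22*u^2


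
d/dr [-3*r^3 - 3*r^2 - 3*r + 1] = -9*r^2 - 6*r - 3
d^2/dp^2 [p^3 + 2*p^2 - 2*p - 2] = 6*p + 4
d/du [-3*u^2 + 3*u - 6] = 3 - 6*u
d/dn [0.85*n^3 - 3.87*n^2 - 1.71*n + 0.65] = 2.55*n^2 - 7.74*n - 1.71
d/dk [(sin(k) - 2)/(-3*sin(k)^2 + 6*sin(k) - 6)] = (sin(k)^2 - 4*sin(k) + 2)*cos(k)/(3*(sin(k)^2 - 2*sin(k) + 2)^2)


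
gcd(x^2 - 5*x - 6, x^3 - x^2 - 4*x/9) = 1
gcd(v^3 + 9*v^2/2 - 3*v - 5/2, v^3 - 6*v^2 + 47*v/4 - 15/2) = 1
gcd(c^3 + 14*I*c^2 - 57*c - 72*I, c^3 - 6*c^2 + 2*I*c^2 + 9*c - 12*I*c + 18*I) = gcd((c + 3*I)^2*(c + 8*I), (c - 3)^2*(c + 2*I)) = 1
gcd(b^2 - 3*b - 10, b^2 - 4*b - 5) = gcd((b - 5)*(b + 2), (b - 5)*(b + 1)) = b - 5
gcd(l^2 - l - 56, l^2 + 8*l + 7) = l + 7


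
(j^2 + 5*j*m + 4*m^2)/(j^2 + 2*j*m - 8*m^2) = (j + m)/(j - 2*m)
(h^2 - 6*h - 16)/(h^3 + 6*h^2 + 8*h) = (h - 8)/(h*(h + 4))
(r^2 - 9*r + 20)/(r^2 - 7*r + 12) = (r - 5)/(r - 3)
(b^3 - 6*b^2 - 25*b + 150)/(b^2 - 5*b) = b - 1 - 30/b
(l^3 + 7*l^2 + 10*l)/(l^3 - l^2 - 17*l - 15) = l*(l^2 + 7*l + 10)/(l^3 - l^2 - 17*l - 15)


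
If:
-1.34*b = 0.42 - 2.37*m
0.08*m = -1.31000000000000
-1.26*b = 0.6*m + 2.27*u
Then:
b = -29.28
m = -16.38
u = 20.58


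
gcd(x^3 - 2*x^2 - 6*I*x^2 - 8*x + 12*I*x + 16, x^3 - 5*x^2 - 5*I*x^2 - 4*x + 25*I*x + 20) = x - 4*I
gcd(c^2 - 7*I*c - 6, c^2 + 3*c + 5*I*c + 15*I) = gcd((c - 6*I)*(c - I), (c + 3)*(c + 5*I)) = 1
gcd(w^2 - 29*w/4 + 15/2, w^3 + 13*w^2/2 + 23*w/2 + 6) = 1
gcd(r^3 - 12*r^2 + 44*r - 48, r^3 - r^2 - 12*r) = r - 4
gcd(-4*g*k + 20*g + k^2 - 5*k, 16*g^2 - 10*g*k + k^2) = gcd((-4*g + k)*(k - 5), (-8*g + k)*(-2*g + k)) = 1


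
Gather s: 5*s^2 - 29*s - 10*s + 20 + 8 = 5*s^2 - 39*s + 28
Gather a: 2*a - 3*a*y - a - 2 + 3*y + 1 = a*(1 - 3*y) + 3*y - 1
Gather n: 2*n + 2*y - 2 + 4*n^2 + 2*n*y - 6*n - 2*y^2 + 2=4*n^2 + n*(2*y - 4) - 2*y^2 + 2*y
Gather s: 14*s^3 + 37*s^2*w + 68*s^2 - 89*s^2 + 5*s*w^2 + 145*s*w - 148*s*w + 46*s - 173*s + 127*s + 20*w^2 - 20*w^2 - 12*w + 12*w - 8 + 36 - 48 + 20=14*s^3 + s^2*(37*w - 21) + s*(5*w^2 - 3*w)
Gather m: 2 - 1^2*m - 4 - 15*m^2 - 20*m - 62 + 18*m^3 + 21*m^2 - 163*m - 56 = 18*m^3 + 6*m^2 - 184*m - 120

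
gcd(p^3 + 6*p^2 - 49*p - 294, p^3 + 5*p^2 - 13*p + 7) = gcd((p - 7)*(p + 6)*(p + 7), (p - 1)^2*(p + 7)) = p + 7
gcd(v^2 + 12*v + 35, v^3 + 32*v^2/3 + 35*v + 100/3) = v + 5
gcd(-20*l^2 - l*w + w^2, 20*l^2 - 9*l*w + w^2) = -5*l + w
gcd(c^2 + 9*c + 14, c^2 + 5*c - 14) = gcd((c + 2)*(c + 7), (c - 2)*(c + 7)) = c + 7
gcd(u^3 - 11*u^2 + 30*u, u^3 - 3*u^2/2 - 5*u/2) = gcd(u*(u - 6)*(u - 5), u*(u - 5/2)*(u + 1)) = u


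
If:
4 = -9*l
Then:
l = -4/9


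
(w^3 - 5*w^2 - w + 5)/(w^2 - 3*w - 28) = (-w^3 + 5*w^2 + w - 5)/(-w^2 + 3*w + 28)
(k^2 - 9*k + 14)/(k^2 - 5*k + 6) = (k - 7)/(k - 3)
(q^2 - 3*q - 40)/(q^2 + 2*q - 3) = (q^2 - 3*q - 40)/(q^2 + 2*q - 3)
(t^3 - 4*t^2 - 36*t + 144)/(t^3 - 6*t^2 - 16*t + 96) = (t + 6)/(t + 4)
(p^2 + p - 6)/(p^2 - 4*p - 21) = (p - 2)/(p - 7)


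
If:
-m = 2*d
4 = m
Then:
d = -2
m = 4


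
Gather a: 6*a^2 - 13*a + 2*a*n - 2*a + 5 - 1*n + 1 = 6*a^2 + a*(2*n - 15) - n + 6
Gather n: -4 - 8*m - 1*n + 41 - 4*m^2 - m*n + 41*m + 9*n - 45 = -4*m^2 + 33*m + n*(8 - m) - 8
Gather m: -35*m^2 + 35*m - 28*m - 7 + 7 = -35*m^2 + 7*m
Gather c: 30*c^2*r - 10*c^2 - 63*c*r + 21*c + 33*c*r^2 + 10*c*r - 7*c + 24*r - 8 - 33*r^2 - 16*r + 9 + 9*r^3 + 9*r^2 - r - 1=c^2*(30*r - 10) + c*(33*r^2 - 53*r + 14) + 9*r^3 - 24*r^2 + 7*r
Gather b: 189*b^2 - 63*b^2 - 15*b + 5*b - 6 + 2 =126*b^2 - 10*b - 4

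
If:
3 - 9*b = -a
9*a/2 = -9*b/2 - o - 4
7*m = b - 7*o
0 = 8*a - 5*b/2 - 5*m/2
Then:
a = -3705/1214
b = -7/1214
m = -11849/1214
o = 5924/607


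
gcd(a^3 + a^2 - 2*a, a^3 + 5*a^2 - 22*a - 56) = a + 2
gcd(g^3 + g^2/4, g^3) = g^2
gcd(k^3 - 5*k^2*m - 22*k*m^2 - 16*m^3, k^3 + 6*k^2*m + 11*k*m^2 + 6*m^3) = k^2 + 3*k*m + 2*m^2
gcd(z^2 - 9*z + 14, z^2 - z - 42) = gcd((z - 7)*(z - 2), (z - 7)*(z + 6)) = z - 7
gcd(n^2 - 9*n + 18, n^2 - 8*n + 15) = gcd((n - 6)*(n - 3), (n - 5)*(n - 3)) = n - 3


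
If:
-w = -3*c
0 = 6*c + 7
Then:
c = -7/6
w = -7/2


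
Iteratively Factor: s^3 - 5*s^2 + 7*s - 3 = (s - 1)*(s^2 - 4*s + 3) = (s - 1)^2*(s - 3)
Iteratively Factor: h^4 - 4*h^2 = (h - 2)*(h^3 + 2*h^2) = h*(h - 2)*(h^2 + 2*h) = h*(h - 2)*(h + 2)*(h)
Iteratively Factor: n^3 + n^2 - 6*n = (n - 2)*(n^2 + 3*n) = n*(n - 2)*(n + 3)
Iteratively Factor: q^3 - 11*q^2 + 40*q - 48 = (q - 4)*(q^2 - 7*q + 12) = (q - 4)^2*(q - 3)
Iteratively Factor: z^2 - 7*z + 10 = (z - 5)*(z - 2)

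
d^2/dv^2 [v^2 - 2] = 2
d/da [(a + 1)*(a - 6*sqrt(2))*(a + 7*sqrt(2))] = 3*a^2 + 2*a + 2*sqrt(2)*a - 84 + sqrt(2)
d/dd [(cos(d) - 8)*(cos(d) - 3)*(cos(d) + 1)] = (-3*cos(d)^2 + 20*cos(d) - 13)*sin(d)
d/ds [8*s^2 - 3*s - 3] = 16*s - 3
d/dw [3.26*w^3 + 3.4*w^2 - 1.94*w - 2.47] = 9.78*w^2 + 6.8*w - 1.94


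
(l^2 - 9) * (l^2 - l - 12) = l^4 - l^3 - 21*l^2 + 9*l + 108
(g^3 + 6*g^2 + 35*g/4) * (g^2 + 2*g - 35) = g^5 + 8*g^4 - 57*g^3/4 - 385*g^2/2 - 1225*g/4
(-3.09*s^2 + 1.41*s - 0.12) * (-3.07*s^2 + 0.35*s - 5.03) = 9.4863*s^4 - 5.4102*s^3 + 16.4046*s^2 - 7.1343*s + 0.6036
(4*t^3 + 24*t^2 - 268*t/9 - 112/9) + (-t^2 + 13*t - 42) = 4*t^3 + 23*t^2 - 151*t/9 - 490/9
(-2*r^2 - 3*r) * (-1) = 2*r^2 + 3*r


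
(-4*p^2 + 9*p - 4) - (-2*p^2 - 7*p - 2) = -2*p^2 + 16*p - 2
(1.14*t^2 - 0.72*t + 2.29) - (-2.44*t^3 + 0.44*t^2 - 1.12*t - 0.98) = 2.44*t^3 + 0.7*t^2 + 0.4*t + 3.27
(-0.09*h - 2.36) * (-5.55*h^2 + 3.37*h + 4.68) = 0.4995*h^3 + 12.7947*h^2 - 8.3744*h - 11.0448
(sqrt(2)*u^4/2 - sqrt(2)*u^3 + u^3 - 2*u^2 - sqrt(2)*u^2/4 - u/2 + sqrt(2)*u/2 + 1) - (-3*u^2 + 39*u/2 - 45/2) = sqrt(2)*u^4/2 - sqrt(2)*u^3 + u^3 - sqrt(2)*u^2/4 + u^2 - 20*u + sqrt(2)*u/2 + 47/2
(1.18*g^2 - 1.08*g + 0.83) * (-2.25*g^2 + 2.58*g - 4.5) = -2.655*g^4 + 5.4744*g^3 - 9.9639*g^2 + 7.0014*g - 3.735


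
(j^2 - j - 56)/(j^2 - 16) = (j^2 - j - 56)/(j^2 - 16)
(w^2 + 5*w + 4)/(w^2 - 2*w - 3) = (w + 4)/(w - 3)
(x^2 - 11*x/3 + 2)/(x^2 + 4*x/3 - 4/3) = (x - 3)/(x + 2)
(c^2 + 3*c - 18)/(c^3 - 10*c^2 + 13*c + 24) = (c + 6)/(c^2 - 7*c - 8)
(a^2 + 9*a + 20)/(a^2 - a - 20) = (a + 5)/(a - 5)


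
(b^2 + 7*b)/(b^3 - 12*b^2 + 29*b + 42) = b*(b + 7)/(b^3 - 12*b^2 + 29*b + 42)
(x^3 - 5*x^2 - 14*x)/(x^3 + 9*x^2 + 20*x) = (x^2 - 5*x - 14)/(x^2 + 9*x + 20)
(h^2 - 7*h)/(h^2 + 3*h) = (h - 7)/(h + 3)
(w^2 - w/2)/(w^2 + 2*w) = (w - 1/2)/(w + 2)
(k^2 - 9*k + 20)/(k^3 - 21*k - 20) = (k - 4)/(k^2 + 5*k + 4)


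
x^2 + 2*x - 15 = (x - 3)*(x + 5)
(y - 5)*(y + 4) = y^2 - y - 20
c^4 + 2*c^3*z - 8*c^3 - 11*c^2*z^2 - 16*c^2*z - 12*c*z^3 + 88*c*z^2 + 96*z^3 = (c - 8)*(c - 3*z)*(c + z)*(c + 4*z)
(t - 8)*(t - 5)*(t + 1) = t^3 - 12*t^2 + 27*t + 40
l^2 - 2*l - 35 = (l - 7)*(l + 5)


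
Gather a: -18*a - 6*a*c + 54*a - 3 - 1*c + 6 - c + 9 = a*(36 - 6*c) - 2*c + 12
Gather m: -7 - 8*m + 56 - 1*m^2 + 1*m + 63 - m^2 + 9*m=-2*m^2 + 2*m + 112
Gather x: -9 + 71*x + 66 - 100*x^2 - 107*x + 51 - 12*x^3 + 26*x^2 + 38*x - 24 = -12*x^3 - 74*x^2 + 2*x + 84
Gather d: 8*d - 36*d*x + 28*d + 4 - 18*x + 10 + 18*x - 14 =d*(36 - 36*x)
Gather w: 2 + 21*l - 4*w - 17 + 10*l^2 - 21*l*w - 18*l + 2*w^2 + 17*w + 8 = 10*l^2 + 3*l + 2*w^2 + w*(13 - 21*l) - 7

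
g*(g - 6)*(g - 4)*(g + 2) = g^4 - 8*g^3 + 4*g^2 + 48*g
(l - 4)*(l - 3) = l^2 - 7*l + 12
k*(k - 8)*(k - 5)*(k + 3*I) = k^4 - 13*k^3 + 3*I*k^3 + 40*k^2 - 39*I*k^2 + 120*I*k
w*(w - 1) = w^2 - w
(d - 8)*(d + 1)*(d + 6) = d^3 - d^2 - 50*d - 48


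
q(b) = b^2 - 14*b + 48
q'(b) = 2*b - 14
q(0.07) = 47.02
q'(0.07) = -13.86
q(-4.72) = 136.36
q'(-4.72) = -23.44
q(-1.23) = 66.73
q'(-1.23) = -16.46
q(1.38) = 30.58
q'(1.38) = -11.24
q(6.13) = -0.24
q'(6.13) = -1.74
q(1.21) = 32.52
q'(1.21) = -11.58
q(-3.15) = 102.02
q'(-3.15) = -20.30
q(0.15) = 45.92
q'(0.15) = -13.70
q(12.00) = 24.00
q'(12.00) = 10.00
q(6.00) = 0.00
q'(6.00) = -2.00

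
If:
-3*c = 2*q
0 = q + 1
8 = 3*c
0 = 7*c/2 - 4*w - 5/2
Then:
No Solution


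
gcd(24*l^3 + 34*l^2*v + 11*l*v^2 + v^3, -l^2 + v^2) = l + v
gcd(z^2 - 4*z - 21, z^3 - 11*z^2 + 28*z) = z - 7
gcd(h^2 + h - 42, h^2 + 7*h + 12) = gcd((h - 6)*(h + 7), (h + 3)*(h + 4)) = 1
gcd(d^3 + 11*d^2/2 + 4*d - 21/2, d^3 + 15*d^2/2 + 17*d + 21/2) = d^2 + 13*d/2 + 21/2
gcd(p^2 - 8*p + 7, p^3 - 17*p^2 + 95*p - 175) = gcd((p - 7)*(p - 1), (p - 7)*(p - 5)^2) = p - 7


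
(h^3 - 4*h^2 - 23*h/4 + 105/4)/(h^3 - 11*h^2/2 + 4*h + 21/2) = (h + 5/2)/(h + 1)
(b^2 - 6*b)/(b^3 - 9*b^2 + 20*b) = (b - 6)/(b^2 - 9*b + 20)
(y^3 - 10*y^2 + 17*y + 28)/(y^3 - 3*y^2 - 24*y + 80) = (y^2 - 6*y - 7)/(y^2 + y - 20)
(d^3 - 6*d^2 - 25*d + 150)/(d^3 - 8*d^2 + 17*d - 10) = (d^2 - d - 30)/(d^2 - 3*d + 2)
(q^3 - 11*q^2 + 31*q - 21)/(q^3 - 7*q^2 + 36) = (q^2 - 8*q + 7)/(q^2 - 4*q - 12)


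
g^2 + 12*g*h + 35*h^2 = (g + 5*h)*(g + 7*h)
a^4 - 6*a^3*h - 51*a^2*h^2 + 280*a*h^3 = a*(a - 8*h)*(a - 5*h)*(a + 7*h)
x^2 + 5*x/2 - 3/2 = (x - 1/2)*(x + 3)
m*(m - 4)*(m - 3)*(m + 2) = m^4 - 5*m^3 - 2*m^2 + 24*m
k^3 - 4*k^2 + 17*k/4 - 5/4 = (k - 5/2)*(k - 1)*(k - 1/2)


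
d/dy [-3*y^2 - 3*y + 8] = -6*y - 3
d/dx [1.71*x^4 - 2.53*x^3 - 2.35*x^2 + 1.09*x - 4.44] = 6.84*x^3 - 7.59*x^2 - 4.7*x + 1.09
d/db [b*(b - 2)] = 2*b - 2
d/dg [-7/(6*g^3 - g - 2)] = 7*(18*g^2 - 1)/(-6*g^3 + g + 2)^2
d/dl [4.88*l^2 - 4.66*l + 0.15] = 9.76*l - 4.66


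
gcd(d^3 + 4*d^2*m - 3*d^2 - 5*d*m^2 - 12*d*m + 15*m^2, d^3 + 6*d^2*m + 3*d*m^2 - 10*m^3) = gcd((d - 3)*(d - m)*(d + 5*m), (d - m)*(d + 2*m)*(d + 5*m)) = d^2 + 4*d*m - 5*m^2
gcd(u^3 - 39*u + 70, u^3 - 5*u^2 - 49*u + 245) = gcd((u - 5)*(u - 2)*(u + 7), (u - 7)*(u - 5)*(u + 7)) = u^2 + 2*u - 35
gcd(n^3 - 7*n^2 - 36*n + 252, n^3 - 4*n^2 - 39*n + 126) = n^2 - n - 42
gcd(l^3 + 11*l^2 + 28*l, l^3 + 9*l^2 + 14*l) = l^2 + 7*l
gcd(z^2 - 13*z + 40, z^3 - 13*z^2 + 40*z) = z^2 - 13*z + 40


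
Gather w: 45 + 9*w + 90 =9*w + 135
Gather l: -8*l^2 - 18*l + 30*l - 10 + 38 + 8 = -8*l^2 + 12*l + 36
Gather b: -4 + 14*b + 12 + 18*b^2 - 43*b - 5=18*b^2 - 29*b + 3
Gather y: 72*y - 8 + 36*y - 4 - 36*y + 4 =72*y - 8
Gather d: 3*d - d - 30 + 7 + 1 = 2*d - 22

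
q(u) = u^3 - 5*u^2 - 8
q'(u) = 3*u^2 - 10*u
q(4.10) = -23.13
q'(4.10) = 9.43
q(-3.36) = -102.38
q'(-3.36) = 67.47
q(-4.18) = -168.40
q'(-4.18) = 94.22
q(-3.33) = -100.37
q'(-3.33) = 66.57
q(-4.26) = -176.05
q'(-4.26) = 97.04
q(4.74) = -13.84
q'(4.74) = 20.00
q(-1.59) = -24.66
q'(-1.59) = 23.48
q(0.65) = -9.84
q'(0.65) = -5.23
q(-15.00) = -4508.00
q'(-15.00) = 825.00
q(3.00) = -26.00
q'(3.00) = -3.00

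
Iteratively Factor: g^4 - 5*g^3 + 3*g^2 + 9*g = (g - 3)*(g^3 - 2*g^2 - 3*g) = g*(g - 3)*(g^2 - 2*g - 3) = g*(g - 3)^2*(g + 1)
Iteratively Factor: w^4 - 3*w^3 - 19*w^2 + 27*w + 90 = (w - 5)*(w^3 + 2*w^2 - 9*w - 18) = (w - 5)*(w + 2)*(w^2 - 9) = (w - 5)*(w - 3)*(w + 2)*(w + 3)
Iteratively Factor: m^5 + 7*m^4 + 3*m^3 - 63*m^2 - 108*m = (m)*(m^4 + 7*m^3 + 3*m^2 - 63*m - 108) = m*(m + 3)*(m^3 + 4*m^2 - 9*m - 36) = m*(m + 3)^2*(m^2 + m - 12) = m*(m + 3)^2*(m + 4)*(m - 3)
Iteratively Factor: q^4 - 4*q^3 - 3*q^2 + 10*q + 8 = (q + 1)*(q^3 - 5*q^2 + 2*q + 8) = (q + 1)^2*(q^2 - 6*q + 8) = (q - 2)*(q + 1)^2*(q - 4)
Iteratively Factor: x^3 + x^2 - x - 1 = (x + 1)*(x^2 - 1) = (x + 1)^2*(x - 1)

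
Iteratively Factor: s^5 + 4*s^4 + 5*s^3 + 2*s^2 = (s)*(s^4 + 4*s^3 + 5*s^2 + 2*s) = s*(s + 1)*(s^3 + 3*s^2 + 2*s) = s^2*(s + 1)*(s^2 + 3*s + 2) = s^2*(s + 1)*(s + 2)*(s + 1)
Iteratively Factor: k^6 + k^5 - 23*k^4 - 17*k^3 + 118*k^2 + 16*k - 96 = (k - 4)*(k^5 + 5*k^4 - 3*k^3 - 29*k^2 + 2*k + 24) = (k - 4)*(k + 1)*(k^4 + 4*k^3 - 7*k^2 - 22*k + 24) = (k - 4)*(k - 1)*(k + 1)*(k^3 + 5*k^2 - 2*k - 24) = (k - 4)*(k - 2)*(k - 1)*(k + 1)*(k^2 + 7*k + 12) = (k - 4)*(k - 2)*(k - 1)*(k + 1)*(k + 3)*(k + 4)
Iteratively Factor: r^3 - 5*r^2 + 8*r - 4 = (r - 2)*(r^2 - 3*r + 2) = (r - 2)*(r - 1)*(r - 2)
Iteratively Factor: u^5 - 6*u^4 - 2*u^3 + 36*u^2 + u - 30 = (u - 3)*(u^4 - 3*u^3 - 11*u^2 + 3*u + 10) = (u - 3)*(u + 2)*(u^3 - 5*u^2 - u + 5) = (u - 3)*(u - 1)*(u + 2)*(u^2 - 4*u - 5) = (u - 5)*(u - 3)*(u - 1)*(u + 2)*(u + 1)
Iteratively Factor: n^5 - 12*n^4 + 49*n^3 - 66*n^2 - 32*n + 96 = (n - 3)*(n^4 - 9*n^3 + 22*n^2 - 32) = (n - 3)*(n + 1)*(n^3 - 10*n^2 + 32*n - 32) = (n - 3)*(n - 2)*(n + 1)*(n^2 - 8*n + 16) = (n - 4)*(n - 3)*(n - 2)*(n + 1)*(n - 4)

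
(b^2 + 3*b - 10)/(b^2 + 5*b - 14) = (b + 5)/(b + 7)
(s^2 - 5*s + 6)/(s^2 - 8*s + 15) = (s - 2)/(s - 5)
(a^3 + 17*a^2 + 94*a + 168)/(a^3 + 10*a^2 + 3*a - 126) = (a + 4)/(a - 3)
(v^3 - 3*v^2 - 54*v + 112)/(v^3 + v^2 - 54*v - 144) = (v^2 + 5*v - 14)/(v^2 + 9*v + 18)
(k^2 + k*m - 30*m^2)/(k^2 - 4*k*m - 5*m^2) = (k + 6*m)/(k + m)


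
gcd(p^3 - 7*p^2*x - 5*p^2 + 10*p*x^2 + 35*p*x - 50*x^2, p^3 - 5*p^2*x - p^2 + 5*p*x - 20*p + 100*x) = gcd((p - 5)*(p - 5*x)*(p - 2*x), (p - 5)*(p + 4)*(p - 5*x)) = -p^2 + 5*p*x + 5*p - 25*x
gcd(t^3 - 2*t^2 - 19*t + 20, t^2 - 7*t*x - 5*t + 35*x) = t - 5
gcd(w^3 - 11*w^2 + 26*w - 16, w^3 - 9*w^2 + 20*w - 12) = w^2 - 3*w + 2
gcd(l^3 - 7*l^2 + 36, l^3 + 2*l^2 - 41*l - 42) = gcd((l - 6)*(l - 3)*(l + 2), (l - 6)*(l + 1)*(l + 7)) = l - 6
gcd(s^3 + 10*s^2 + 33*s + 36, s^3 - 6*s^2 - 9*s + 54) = s + 3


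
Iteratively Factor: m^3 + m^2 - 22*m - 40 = (m - 5)*(m^2 + 6*m + 8) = (m - 5)*(m + 4)*(m + 2)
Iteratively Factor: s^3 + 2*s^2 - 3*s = (s + 3)*(s^2 - s) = (s - 1)*(s + 3)*(s)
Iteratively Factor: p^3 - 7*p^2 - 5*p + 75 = (p + 3)*(p^2 - 10*p + 25) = (p - 5)*(p + 3)*(p - 5)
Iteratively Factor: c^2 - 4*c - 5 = (c + 1)*(c - 5)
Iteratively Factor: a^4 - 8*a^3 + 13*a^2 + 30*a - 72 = (a + 2)*(a^3 - 10*a^2 + 33*a - 36) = (a - 4)*(a + 2)*(a^2 - 6*a + 9) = (a - 4)*(a - 3)*(a + 2)*(a - 3)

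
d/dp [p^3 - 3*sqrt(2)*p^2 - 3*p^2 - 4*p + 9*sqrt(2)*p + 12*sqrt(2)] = 3*p^2 - 6*sqrt(2)*p - 6*p - 4 + 9*sqrt(2)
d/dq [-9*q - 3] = -9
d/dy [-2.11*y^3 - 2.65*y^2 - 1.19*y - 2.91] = -6.33*y^2 - 5.3*y - 1.19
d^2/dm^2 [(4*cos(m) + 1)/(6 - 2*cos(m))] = 13*(cos(m)^2 + 3*cos(m) - 2)/(2*(cos(m) - 3)^3)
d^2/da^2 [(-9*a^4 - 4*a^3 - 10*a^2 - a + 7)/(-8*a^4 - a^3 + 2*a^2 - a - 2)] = 2*(184*a^9 + 2352*a^8 + 384*a^7 - 5875*a^6 - 2253*a^5 - 1143*a^4 - 113*a^3 + 915*a^2 + 144*a + 3)/(512*a^12 + 192*a^11 - 360*a^10 + 97*a^9 + 522*a^8 + 15*a^7 - 182*a^6 + 87*a^5 + 126*a^4 - 11*a^3 - 18*a^2 + 12*a + 8)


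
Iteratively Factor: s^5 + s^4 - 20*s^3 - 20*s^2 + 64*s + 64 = (s - 2)*(s^4 + 3*s^3 - 14*s^2 - 48*s - 32) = (s - 2)*(s + 1)*(s^3 + 2*s^2 - 16*s - 32) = (s - 2)*(s + 1)*(s + 2)*(s^2 - 16) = (s - 4)*(s - 2)*(s + 1)*(s + 2)*(s + 4)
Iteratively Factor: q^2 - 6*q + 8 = (q - 4)*(q - 2)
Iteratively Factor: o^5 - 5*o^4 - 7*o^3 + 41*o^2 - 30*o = (o)*(o^4 - 5*o^3 - 7*o^2 + 41*o - 30) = o*(o - 2)*(o^3 - 3*o^2 - 13*o + 15) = o*(o - 5)*(o - 2)*(o^2 + 2*o - 3) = o*(o - 5)*(o - 2)*(o + 3)*(o - 1)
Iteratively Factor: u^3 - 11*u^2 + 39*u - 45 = (u - 5)*(u^2 - 6*u + 9) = (u - 5)*(u - 3)*(u - 3)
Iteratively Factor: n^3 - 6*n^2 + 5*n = (n)*(n^2 - 6*n + 5) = n*(n - 1)*(n - 5)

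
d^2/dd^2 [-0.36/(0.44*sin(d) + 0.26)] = (0.069696*sin(d)^2 - 0.041184*sin(d) - 0.139392)/(0.44*sin(d) + 0.26)^3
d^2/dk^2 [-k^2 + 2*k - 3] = -2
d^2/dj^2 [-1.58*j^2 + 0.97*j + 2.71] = -3.16000000000000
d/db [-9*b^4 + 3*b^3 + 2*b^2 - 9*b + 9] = -36*b^3 + 9*b^2 + 4*b - 9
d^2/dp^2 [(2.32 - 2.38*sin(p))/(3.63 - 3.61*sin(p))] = (-1.06581410364015e-14*sin(p)^3 - 0.953762000000005*sin(p)^2 - 0.959045999999994*sin(p) + 1.907524)/(47.045881*sin(p)^3 - 141.919569*sin(p)^2 + 142.705827*sin(p) - 47.832147)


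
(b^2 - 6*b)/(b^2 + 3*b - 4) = b*(b - 6)/(b^2 + 3*b - 4)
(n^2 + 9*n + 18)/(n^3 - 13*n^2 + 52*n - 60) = (n^2 + 9*n + 18)/(n^3 - 13*n^2 + 52*n - 60)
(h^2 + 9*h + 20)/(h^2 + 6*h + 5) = (h + 4)/(h + 1)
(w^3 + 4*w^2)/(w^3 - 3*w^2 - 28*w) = w/(w - 7)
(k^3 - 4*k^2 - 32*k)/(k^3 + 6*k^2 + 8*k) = (k - 8)/(k + 2)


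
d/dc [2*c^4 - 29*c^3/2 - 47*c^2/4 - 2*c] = 8*c^3 - 87*c^2/2 - 47*c/2 - 2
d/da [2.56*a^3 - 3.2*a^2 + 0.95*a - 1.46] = 7.68*a^2 - 6.4*a + 0.95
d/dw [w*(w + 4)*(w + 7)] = 3*w^2 + 22*w + 28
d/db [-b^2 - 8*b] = -2*b - 8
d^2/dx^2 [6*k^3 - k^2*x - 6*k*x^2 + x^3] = -12*k + 6*x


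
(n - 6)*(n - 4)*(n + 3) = n^3 - 7*n^2 - 6*n + 72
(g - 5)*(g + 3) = g^2 - 2*g - 15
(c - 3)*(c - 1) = c^2 - 4*c + 3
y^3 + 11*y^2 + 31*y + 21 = (y + 1)*(y + 3)*(y + 7)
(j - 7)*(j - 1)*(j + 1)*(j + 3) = j^4 - 4*j^3 - 22*j^2 + 4*j + 21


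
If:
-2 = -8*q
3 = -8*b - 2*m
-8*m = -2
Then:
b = -7/16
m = 1/4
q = 1/4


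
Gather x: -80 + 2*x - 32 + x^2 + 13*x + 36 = x^2 + 15*x - 76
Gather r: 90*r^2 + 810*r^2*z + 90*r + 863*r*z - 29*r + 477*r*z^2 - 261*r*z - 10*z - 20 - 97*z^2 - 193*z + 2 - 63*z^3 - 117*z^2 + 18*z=r^2*(810*z + 90) + r*(477*z^2 + 602*z + 61) - 63*z^3 - 214*z^2 - 185*z - 18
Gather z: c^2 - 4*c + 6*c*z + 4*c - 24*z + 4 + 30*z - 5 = c^2 + z*(6*c + 6) - 1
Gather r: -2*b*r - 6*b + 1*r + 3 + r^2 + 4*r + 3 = -6*b + r^2 + r*(5 - 2*b) + 6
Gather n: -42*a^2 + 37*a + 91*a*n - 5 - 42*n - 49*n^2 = -42*a^2 + 37*a - 49*n^2 + n*(91*a - 42) - 5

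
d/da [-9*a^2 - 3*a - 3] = -18*a - 3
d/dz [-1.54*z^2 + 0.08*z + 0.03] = 0.08 - 3.08*z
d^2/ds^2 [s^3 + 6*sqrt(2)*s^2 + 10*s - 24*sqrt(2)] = 6*s + 12*sqrt(2)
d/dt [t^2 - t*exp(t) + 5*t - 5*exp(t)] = -t*exp(t) + 2*t - 6*exp(t) + 5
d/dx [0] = 0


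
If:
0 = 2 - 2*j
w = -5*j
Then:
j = 1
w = -5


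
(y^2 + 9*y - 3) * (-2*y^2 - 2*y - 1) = -2*y^4 - 20*y^3 - 13*y^2 - 3*y + 3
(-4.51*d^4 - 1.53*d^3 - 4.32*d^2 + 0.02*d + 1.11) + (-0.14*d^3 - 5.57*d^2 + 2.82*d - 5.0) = -4.51*d^4 - 1.67*d^3 - 9.89*d^2 + 2.84*d - 3.89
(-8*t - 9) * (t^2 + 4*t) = -8*t^3 - 41*t^2 - 36*t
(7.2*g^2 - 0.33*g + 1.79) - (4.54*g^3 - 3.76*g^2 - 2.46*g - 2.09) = -4.54*g^3 + 10.96*g^2 + 2.13*g + 3.88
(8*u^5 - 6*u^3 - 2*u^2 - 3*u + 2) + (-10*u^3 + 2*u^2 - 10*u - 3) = 8*u^5 - 16*u^3 - 13*u - 1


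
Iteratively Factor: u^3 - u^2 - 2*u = (u + 1)*(u^2 - 2*u) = (u - 2)*(u + 1)*(u)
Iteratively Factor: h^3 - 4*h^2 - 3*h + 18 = (h + 2)*(h^2 - 6*h + 9) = (h - 3)*(h + 2)*(h - 3)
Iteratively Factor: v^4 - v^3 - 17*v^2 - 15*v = (v - 5)*(v^3 + 4*v^2 + 3*v) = (v - 5)*(v + 1)*(v^2 + 3*v) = v*(v - 5)*(v + 1)*(v + 3)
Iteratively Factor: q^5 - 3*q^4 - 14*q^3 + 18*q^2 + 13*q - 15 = (q + 1)*(q^4 - 4*q^3 - 10*q^2 + 28*q - 15) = (q - 1)*(q + 1)*(q^3 - 3*q^2 - 13*q + 15) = (q - 5)*(q - 1)*(q + 1)*(q^2 + 2*q - 3) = (q - 5)*(q - 1)*(q + 1)*(q + 3)*(q - 1)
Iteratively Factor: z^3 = (z)*(z^2) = z^2*(z)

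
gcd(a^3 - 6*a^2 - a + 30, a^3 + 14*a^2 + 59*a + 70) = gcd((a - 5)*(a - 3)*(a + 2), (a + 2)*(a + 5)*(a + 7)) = a + 2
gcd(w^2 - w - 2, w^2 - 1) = w + 1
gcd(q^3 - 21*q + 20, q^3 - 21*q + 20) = q^3 - 21*q + 20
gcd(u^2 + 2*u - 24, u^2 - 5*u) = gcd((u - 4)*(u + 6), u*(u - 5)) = 1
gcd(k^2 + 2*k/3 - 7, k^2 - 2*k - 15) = k + 3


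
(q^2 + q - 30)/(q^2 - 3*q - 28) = (-q^2 - q + 30)/(-q^2 + 3*q + 28)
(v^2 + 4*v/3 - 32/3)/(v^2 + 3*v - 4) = (v - 8/3)/(v - 1)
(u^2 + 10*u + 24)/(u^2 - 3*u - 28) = (u + 6)/(u - 7)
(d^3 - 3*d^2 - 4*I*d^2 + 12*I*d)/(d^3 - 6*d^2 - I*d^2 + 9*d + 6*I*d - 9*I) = d*(d - 4*I)/(d^2 - d*(3 + I) + 3*I)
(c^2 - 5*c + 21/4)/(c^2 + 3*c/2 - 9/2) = (c - 7/2)/(c + 3)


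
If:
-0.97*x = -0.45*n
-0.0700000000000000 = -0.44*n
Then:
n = 0.16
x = 0.07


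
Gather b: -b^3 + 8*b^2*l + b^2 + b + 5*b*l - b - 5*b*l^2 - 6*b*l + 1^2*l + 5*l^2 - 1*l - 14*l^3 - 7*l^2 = -b^3 + b^2*(8*l + 1) + b*(-5*l^2 - l) - 14*l^3 - 2*l^2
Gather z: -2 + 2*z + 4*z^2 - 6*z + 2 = 4*z^2 - 4*z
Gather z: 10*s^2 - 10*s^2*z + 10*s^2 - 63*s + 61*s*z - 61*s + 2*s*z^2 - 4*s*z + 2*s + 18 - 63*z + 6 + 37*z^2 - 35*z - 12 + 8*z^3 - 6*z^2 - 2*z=20*s^2 - 122*s + 8*z^3 + z^2*(2*s + 31) + z*(-10*s^2 + 57*s - 100) + 12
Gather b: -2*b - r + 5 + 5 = -2*b - r + 10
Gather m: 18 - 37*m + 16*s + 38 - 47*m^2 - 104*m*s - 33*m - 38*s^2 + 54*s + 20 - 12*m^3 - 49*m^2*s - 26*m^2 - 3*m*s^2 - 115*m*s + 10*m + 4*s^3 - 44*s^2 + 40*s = -12*m^3 + m^2*(-49*s - 73) + m*(-3*s^2 - 219*s - 60) + 4*s^3 - 82*s^2 + 110*s + 76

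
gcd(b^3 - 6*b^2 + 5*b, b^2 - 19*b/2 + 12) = 1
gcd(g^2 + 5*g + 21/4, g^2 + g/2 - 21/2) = g + 7/2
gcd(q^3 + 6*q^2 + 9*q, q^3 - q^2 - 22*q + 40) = 1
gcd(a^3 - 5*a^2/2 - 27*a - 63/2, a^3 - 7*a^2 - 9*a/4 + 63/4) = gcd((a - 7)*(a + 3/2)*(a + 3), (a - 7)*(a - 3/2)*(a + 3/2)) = a^2 - 11*a/2 - 21/2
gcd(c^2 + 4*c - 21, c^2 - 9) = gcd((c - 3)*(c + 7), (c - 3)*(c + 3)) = c - 3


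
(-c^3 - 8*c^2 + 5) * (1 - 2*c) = 2*c^4 + 15*c^3 - 8*c^2 - 10*c + 5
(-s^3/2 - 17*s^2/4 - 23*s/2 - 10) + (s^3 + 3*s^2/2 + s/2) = s^3/2 - 11*s^2/4 - 11*s - 10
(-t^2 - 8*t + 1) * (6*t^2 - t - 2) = -6*t^4 - 47*t^3 + 16*t^2 + 15*t - 2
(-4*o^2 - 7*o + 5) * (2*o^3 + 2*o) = -8*o^5 - 14*o^4 + 2*o^3 - 14*o^2 + 10*o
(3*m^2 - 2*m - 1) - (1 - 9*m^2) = 12*m^2 - 2*m - 2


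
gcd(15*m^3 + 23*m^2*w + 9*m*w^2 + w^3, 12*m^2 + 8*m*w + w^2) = 1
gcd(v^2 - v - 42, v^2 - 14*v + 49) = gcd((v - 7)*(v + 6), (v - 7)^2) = v - 7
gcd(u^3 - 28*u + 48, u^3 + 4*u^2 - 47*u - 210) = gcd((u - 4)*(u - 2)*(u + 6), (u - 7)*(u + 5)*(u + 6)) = u + 6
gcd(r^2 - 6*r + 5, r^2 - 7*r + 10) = r - 5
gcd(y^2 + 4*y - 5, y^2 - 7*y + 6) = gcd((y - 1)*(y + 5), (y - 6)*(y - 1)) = y - 1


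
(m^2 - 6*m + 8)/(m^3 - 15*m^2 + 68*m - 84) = (m - 4)/(m^2 - 13*m + 42)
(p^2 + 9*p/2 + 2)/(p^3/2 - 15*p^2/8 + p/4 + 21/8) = 4*(2*p^2 + 9*p + 4)/(4*p^3 - 15*p^2 + 2*p + 21)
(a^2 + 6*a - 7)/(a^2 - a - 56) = (a - 1)/(a - 8)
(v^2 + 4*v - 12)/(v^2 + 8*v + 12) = (v - 2)/(v + 2)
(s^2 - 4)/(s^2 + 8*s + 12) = (s - 2)/(s + 6)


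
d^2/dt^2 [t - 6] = 0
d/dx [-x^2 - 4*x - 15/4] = -2*x - 4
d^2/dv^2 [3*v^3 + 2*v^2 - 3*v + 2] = 18*v + 4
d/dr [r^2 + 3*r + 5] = 2*r + 3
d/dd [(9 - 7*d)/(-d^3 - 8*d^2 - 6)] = (7*d^3 + 56*d^2 - d*(3*d + 16)*(7*d - 9) + 42)/(d^3 + 8*d^2 + 6)^2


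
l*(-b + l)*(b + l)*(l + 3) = -b^2*l^2 - 3*b^2*l + l^4 + 3*l^3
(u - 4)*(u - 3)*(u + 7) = u^3 - 37*u + 84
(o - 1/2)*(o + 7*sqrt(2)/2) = o^2 - o/2 + 7*sqrt(2)*o/2 - 7*sqrt(2)/4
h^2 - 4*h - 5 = (h - 5)*(h + 1)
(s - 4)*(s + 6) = s^2 + 2*s - 24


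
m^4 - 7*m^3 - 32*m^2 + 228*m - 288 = (m - 8)*(m - 3)*(m - 2)*(m + 6)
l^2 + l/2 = l*(l + 1/2)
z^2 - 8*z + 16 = (z - 4)^2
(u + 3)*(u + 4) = u^2 + 7*u + 12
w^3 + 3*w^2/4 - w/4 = w*(w - 1/4)*(w + 1)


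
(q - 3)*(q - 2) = q^2 - 5*q + 6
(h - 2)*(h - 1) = h^2 - 3*h + 2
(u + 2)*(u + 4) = u^2 + 6*u + 8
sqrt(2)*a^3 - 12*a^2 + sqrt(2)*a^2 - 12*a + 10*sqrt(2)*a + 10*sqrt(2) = (a - 5*sqrt(2))*(a - sqrt(2))*(sqrt(2)*a + sqrt(2))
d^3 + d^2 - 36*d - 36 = (d - 6)*(d + 1)*(d + 6)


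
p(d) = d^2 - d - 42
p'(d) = 2*d - 1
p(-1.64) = -37.67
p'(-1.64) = -4.28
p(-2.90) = -30.69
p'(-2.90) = -6.80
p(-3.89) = -22.98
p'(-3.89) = -8.78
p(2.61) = -37.80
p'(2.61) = 4.22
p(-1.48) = -38.33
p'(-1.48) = -3.96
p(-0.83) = -40.48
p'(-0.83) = -2.66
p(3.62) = -32.52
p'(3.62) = 6.24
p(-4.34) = -18.82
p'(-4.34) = -9.68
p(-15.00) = 198.00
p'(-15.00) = -31.00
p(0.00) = -42.00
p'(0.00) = -1.00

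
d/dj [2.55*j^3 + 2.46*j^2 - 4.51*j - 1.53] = 7.65*j^2 + 4.92*j - 4.51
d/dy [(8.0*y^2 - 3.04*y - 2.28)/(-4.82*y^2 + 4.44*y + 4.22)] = (20.8672*y^2 + 45.5408*y - 2.7056)/(23.2324*y^4 - 42.8016*y^3 - 20.9672*y^2 + 37.4736*y + 17.8084)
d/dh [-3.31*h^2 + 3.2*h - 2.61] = 3.2 - 6.62*h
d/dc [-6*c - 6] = -6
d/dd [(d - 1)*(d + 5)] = 2*d + 4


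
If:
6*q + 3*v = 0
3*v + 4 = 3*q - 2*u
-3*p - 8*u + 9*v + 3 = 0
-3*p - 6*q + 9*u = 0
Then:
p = -211/177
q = 74/177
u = -7/59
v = -148/177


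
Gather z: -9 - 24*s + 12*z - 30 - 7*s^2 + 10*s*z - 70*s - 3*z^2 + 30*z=-7*s^2 - 94*s - 3*z^2 + z*(10*s + 42) - 39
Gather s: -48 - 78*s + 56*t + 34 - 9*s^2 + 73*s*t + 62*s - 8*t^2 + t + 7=-9*s^2 + s*(73*t - 16) - 8*t^2 + 57*t - 7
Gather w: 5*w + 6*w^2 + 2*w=6*w^2 + 7*w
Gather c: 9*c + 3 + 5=9*c + 8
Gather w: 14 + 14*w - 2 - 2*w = 12*w + 12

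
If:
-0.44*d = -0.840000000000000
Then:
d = 1.91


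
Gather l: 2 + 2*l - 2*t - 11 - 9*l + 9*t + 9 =-7*l + 7*t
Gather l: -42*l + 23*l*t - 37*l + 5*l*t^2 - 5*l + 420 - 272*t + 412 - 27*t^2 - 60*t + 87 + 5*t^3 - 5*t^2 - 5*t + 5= l*(5*t^2 + 23*t - 84) + 5*t^3 - 32*t^2 - 337*t + 924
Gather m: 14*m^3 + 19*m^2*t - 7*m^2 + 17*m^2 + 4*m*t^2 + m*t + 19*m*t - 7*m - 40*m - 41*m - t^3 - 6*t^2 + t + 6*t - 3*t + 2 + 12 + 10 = 14*m^3 + m^2*(19*t + 10) + m*(4*t^2 + 20*t - 88) - t^3 - 6*t^2 + 4*t + 24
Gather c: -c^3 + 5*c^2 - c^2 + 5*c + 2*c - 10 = -c^3 + 4*c^2 + 7*c - 10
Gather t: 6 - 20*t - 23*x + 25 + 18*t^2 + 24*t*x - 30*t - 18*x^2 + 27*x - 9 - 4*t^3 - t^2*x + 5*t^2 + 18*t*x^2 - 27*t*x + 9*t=-4*t^3 + t^2*(23 - x) + t*(18*x^2 - 3*x - 41) - 18*x^2 + 4*x + 22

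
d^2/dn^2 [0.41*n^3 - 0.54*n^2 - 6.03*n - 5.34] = 2.46*n - 1.08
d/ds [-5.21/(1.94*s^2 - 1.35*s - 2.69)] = (20.2148*s - 7.0335)/(-1.94*s^2 + 1.35*s + 2.69)^2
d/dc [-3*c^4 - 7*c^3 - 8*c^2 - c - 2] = -12*c^3 - 21*c^2 - 16*c - 1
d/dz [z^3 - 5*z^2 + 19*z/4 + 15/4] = 3*z^2 - 10*z + 19/4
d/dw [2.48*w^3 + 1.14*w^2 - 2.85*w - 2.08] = 7.44*w^2 + 2.28*w - 2.85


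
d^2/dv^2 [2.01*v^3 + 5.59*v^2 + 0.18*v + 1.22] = 12.06*v + 11.18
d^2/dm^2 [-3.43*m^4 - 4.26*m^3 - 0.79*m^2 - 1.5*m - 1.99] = -41.16*m^2 - 25.56*m - 1.58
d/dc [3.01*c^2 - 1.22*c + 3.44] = 6.02*c - 1.22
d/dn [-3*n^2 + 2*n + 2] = 2 - 6*n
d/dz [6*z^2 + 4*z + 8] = 12*z + 4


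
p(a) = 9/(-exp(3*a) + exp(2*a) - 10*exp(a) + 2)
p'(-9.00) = 0.00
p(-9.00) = 4.50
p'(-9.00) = 0.00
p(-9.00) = 4.50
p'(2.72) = 0.01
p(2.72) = -0.00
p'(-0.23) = 2.18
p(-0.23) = -1.55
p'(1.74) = 0.11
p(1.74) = -0.04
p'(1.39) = 0.24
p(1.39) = -0.10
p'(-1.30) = 52.68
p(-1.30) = -13.41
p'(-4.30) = 0.35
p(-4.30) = 4.83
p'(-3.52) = 0.91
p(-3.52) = 5.28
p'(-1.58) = 26511.62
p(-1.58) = -345.31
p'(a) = 9*(3*exp(3*a) - 2*exp(2*a) + 10*exp(a))/(-exp(3*a) + exp(2*a) - 10*exp(a) + 2)^2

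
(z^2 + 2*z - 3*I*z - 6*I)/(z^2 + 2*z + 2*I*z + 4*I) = (z - 3*I)/(z + 2*I)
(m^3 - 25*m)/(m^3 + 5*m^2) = (m - 5)/m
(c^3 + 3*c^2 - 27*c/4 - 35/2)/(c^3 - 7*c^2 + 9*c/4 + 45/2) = (2*c^2 + 11*c + 14)/(2*c^2 - 9*c - 18)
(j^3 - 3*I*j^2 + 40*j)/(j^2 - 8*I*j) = j + 5*I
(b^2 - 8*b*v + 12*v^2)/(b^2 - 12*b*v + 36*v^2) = (-b + 2*v)/(-b + 6*v)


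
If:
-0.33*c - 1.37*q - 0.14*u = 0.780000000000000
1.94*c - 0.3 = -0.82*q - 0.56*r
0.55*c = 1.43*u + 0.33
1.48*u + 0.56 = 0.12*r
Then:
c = -0.06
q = -0.53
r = 1.53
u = -0.25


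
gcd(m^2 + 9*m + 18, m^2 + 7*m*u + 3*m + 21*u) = m + 3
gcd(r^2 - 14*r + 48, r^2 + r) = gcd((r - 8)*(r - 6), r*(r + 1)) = 1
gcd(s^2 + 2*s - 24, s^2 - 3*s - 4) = s - 4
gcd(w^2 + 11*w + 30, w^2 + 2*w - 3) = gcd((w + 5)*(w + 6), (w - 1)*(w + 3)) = 1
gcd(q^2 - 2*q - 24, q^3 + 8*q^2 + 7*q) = 1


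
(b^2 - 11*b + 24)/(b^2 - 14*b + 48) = (b - 3)/(b - 6)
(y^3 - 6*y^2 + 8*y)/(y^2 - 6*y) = (y^2 - 6*y + 8)/(y - 6)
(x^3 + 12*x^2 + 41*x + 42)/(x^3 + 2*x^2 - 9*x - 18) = (x + 7)/(x - 3)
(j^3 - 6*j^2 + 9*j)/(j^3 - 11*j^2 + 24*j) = (j - 3)/(j - 8)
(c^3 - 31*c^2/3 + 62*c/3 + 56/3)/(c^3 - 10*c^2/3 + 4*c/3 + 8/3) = (c^2 - 11*c + 28)/(c^2 - 4*c + 4)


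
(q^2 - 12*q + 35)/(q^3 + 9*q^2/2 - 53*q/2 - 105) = 2*(q - 7)/(2*q^2 + 19*q + 42)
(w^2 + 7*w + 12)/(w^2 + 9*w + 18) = (w + 4)/(w + 6)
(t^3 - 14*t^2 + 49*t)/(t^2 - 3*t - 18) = t*(-t^2 + 14*t - 49)/(-t^2 + 3*t + 18)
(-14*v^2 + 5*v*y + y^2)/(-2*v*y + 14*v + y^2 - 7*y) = (7*v + y)/(y - 7)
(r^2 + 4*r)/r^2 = (r + 4)/r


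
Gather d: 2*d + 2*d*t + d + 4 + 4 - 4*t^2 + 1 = d*(2*t + 3) - 4*t^2 + 9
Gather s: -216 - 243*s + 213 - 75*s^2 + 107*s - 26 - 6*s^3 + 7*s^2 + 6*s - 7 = -6*s^3 - 68*s^2 - 130*s - 36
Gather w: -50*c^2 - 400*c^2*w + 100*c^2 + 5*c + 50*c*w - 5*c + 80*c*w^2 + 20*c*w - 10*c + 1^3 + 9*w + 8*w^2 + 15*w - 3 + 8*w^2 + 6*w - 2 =50*c^2 - 10*c + w^2*(80*c + 16) + w*(-400*c^2 + 70*c + 30) - 4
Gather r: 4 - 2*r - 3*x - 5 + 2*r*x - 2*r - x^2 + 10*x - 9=r*(2*x - 4) - x^2 + 7*x - 10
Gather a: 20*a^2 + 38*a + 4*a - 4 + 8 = 20*a^2 + 42*a + 4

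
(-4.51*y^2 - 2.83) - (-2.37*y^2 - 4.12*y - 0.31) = -2.14*y^2 + 4.12*y - 2.52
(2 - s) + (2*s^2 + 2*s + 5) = 2*s^2 + s + 7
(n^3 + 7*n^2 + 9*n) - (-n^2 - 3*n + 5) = n^3 + 8*n^2 + 12*n - 5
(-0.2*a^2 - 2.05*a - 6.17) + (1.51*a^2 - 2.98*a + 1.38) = 1.31*a^2 - 5.03*a - 4.79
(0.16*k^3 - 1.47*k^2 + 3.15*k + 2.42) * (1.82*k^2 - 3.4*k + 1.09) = 0.2912*k^5 - 3.2194*k^4 + 10.9054*k^3 - 7.9079*k^2 - 4.7945*k + 2.6378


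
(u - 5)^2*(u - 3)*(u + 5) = u^4 - 8*u^3 - 10*u^2 + 200*u - 375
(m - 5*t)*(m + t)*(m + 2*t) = m^3 - 2*m^2*t - 13*m*t^2 - 10*t^3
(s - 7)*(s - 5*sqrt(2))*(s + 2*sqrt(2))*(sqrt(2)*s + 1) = sqrt(2)*s^4 - 7*sqrt(2)*s^3 - 5*s^3 - 23*sqrt(2)*s^2 + 35*s^2 - 20*s + 161*sqrt(2)*s + 140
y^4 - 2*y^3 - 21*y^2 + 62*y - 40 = (y - 4)*(y - 2)*(y - 1)*(y + 5)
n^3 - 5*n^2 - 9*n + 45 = (n - 5)*(n - 3)*(n + 3)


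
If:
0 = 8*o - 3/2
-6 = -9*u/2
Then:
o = 3/16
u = 4/3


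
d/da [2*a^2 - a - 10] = 4*a - 1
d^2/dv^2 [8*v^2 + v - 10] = 16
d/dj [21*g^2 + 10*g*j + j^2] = 10*g + 2*j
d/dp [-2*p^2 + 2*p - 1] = 2 - 4*p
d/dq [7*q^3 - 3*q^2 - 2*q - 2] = 21*q^2 - 6*q - 2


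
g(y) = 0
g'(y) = 0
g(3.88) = 0.00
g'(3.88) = 0.00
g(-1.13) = 0.00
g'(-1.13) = 0.00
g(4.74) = 0.00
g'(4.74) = 0.00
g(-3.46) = 0.00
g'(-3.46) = 0.00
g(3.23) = 0.00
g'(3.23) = 0.00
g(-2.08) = 0.00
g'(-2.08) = 0.00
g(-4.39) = 0.00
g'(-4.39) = 0.00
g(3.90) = 0.00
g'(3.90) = 0.00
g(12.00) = 0.00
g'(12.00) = 0.00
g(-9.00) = 0.00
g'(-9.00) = 0.00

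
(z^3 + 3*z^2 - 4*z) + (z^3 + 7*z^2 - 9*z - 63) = 2*z^3 + 10*z^2 - 13*z - 63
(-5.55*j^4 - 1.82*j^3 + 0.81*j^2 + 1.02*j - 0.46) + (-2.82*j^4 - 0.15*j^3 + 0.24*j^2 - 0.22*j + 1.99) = -8.37*j^4 - 1.97*j^3 + 1.05*j^2 + 0.8*j + 1.53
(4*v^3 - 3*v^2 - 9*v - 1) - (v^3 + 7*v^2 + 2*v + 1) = 3*v^3 - 10*v^2 - 11*v - 2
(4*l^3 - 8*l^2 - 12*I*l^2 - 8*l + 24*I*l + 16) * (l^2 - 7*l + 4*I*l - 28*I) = 4*l^5 - 36*l^4 + 4*I*l^4 + 96*l^3 - 36*I*l^3 - 360*l^2 + 24*I*l^2 + 560*l + 288*I*l - 448*I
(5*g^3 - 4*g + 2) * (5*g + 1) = 25*g^4 + 5*g^3 - 20*g^2 + 6*g + 2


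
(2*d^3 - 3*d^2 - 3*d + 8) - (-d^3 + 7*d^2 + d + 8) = 3*d^3 - 10*d^2 - 4*d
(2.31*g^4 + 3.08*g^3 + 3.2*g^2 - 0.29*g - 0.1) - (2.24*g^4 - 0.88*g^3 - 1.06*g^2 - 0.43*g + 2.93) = 0.0699999999999998*g^4 + 3.96*g^3 + 4.26*g^2 + 0.14*g - 3.03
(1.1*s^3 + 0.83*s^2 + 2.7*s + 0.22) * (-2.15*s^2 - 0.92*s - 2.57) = -2.365*s^5 - 2.7965*s^4 - 9.3956*s^3 - 5.0901*s^2 - 7.1414*s - 0.5654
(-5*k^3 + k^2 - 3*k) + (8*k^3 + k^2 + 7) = 3*k^3 + 2*k^2 - 3*k + 7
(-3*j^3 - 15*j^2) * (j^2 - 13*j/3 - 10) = -3*j^5 - 2*j^4 + 95*j^3 + 150*j^2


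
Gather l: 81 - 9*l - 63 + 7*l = 18 - 2*l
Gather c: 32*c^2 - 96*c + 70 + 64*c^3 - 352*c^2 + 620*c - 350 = 64*c^3 - 320*c^2 + 524*c - 280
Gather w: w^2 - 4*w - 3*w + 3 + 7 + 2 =w^2 - 7*w + 12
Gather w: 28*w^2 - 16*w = 28*w^2 - 16*w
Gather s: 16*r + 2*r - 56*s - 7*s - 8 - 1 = 18*r - 63*s - 9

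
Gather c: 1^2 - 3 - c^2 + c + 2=-c^2 + c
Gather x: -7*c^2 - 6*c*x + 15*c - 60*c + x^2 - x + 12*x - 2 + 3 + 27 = -7*c^2 - 45*c + x^2 + x*(11 - 6*c) + 28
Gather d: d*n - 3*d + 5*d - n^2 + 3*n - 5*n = d*(n + 2) - n^2 - 2*n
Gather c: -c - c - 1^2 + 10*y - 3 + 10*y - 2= -2*c + 20*y - 6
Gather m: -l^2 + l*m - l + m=-l^2 - l + m*(l + 1)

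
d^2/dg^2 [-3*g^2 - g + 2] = -6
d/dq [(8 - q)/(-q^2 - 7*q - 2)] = (q^2 + 7*q - (q - 8)*(2*q + 7) + 2)/(q^2 + 7*q + 2)^2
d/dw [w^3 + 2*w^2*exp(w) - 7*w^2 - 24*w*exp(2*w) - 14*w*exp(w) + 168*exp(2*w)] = 2*w^2*exp(w) + 3*w^2 - 48*w*exp(2*w) - 10*w*exp(w) - 14*w + 312*exp(2*w) - 14*exp(w)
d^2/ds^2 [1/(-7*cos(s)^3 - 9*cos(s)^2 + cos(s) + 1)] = -((17*cos(s) + 72*cos(2*s) + 63*cos(3*s))*(7*cos(s)^3 + 9*cos(s)^2 - cos(s) - 1)/4 + 2*(21*cos(s)^2 + 18*cos(s) - 1)^2*sin(s)^2)/(7*cos(s)^3 + 9*cos(s)^2 - cos(s) - 1)^3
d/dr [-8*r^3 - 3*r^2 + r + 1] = -24*r^2 - 6*r + 1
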